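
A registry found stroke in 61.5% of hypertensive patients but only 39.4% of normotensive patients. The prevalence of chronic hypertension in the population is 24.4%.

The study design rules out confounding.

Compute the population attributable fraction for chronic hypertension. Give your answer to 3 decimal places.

PAF ≈ 0.120

p₁ = 0.615, p₀ = 0.394.
Overall risk P(Y=1) = π·p₁ + (1−π)·p₀ = 0.244×0.615 + 0.756×0.394 = 0.44792.
Under exogeneity, PAF = [P(Y=1) − p₀] / P(Y=1).
PAF = (0.44792 − 0.394) / 0.44792 ≈ 0.1204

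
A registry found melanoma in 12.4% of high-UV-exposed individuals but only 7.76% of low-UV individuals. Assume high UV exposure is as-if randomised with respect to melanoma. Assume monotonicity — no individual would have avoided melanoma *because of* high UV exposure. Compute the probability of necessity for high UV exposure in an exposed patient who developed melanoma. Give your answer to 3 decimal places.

PN ≈ 0.374

p₁ = 0.124, p₀ = 0.0776.
Under exogeneity and monotonicity, PN = (p₁ − p₀) / p₁.
PN = (0.124 − 0.0776) / 0.124 = 0.0464 / 0.124 ≈ 0.3742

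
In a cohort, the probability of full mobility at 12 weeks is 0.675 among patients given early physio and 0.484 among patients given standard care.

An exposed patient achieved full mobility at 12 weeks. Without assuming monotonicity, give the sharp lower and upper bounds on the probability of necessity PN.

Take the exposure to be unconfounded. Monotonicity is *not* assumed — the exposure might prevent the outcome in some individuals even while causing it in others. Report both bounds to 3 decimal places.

0.283 ≤ PN ≤ 0.764

Let p₁ = 0.675, p₀ = 0.484.
Under exogeneity alone the bounds on PN are max{0,(p₁−p₀)/p₁} ≤ PN ≤ min{1,(1−p₀)/p₁}.
  lower = (p₁ − p₀)/p₁ = 0.191 / 0.675 ≈ 0.2830
  upper = min{1, (1 − p₀)/p₁} = 0.516 / 0.675 ≈ 0.7644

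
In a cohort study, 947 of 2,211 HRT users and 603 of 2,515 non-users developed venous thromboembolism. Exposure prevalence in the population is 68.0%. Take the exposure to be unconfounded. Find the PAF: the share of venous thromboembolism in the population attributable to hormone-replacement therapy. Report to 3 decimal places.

PAF ≈ 0.348

p₁ = P(outcome | exposed) = 947/2211 = 0.42831
p₀ = P(outcome | unexposed) = 603/2515 = 0.23976
Overall risk P(Y=1) = π·p₁ + (1−π)·p₀ = 0.68×0.42831 + 0.32×0.23976 = 0.36798.
Under exogeneity, PAF = [P(Y=1) − p₀] / P(Y=1).
PAF = (0.36798 − 0.23976) / 0.36798 ≈ 0.3484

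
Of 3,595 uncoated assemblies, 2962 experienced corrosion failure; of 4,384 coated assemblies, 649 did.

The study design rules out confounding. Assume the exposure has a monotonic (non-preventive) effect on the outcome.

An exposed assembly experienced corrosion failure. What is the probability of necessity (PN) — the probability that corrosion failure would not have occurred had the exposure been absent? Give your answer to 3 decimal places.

p₁ = P(outcome | exposed) = 2962/3595 = 0.82392
p₀ = P(outcome | unexposed) = 649/4384 = 0.14804
Under exogeneity and monotonicity, PN = (p₁ − p₀) / p₁.
PN = (0.82392 − 0.14804) / 0.82392 = 0.67588 / 0.82392 ≈ 0.8203

PN ≈ 0.820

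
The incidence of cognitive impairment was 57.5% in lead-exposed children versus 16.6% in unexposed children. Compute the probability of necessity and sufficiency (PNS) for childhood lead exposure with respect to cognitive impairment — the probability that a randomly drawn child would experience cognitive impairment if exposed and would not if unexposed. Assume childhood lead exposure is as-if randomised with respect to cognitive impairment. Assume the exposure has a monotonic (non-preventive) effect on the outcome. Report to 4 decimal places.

p₁ = 0.575, p₀ = 0.166.
Under exogeneity and monotonicity, PNS = p₁ − p₀.
PNS = 0.575 − 0.166 = 0.409

PNS ≈ 0.4090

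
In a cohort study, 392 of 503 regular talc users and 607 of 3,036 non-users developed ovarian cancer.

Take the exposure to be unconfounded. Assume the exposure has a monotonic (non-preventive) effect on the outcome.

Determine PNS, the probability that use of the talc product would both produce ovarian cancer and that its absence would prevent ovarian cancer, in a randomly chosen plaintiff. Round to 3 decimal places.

p₁ = P(outcome | exposed) = 392/503 = 0.77932
p₀ = P(outcome | unexposed) = 607/3036 = 0.19993
Under exogeneity and monotonicity, PNS = p₁ − p₀.
PNS = 0.77932 − 0.19993 = 0.57939

PNS ≈ 0.579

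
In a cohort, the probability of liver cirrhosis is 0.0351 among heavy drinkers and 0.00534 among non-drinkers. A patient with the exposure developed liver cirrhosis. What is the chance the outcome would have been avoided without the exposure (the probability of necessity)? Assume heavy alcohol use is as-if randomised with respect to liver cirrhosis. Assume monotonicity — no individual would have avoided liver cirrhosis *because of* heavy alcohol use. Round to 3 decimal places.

Let p₁ = 0.0351, p₀ = 0.00534.
Under exogeneity and monotonicity, PN = (p₁ − p₀) / p₁.
PN = (0.0351 − 0.00534) / 0.0351 = 0.02976 / 0.0351 ≈ 0.8479

PN ≈ 0.848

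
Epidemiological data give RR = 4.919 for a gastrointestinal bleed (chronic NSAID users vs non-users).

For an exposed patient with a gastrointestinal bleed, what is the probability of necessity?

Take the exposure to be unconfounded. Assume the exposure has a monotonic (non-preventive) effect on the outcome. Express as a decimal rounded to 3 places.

PN ≈ 0.797

Under exogeneity and monotonicity, PN = (RR − 1) / RR = 1 − 1/RR.
PN = (4.919 − 1) / 4.919 = 3.919 / 4.919 ≈ 0.7967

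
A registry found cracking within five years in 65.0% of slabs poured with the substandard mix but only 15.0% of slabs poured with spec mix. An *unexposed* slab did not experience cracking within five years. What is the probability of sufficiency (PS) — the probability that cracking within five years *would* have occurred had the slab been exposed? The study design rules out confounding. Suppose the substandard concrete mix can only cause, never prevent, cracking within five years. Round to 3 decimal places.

p₁ = 0.65, p₀ = 0.15.
Under exogeneity and monotonicity, PS = (p₁ − p₀) / (1 − p₀).
PS = (0.65 − 0.15) / (1 − 0.15) = 0.5 / 0.85 ≈ 0.5882

PS ≈ 0.588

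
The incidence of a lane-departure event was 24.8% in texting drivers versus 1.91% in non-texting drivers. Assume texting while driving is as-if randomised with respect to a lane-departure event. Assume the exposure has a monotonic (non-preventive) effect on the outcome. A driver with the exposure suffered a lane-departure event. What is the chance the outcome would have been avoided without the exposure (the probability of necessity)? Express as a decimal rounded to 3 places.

p₁ = 0.248, p₀ = 0.0191.
Under exogeneity and monotonicity, PN = (p₁ − p₀) / p₁.
PN = (0.248 − 0.0191) / 0.248 = 0.2289 / 0.248 ≈ 0.9230

PN ≈ 0.923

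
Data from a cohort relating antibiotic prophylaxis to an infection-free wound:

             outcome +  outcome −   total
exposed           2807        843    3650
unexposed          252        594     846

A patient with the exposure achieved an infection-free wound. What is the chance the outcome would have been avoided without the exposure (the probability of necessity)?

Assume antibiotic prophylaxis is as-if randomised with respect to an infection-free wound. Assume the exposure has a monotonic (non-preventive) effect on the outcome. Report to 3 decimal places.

PN ≈ 0.613

p₁ = P(outcome | exposed) = 2807/3650 = 0.76904
p₀ = P(outcome | unexposed) = 252/846 = 0.29787
Under exogeneity and monotonicity, PN = (p₁ − p₀)/p₁.
PN = (0.76904 − 0.29787) / 0.76904 ≈ 0.6127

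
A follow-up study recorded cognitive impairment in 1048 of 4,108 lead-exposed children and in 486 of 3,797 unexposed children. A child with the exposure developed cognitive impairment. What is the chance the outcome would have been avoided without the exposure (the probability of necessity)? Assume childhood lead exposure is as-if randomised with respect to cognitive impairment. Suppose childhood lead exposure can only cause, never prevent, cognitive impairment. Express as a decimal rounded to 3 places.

PN ≈ 0.498

p₁ = P(outcome | exposed) = 1048/4108 = 0.25511
p₀ = P(outcome | unexposed) = 486/3797 = 0.128
Under exogeneity and monotonicity, PN = (p₁ − p₀) / p₁.
PN = (0.25511 − 0.128) / 0.25511 = 0.12712 / 0.25511 ≈ 0.4983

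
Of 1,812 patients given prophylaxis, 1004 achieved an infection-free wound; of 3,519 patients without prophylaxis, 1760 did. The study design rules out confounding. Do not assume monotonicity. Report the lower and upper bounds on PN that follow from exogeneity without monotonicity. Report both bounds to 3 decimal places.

p₁ = P(outcome | exposed) = 1004/1812 = 0.55408
p₀ = P(outcome | unexposed) = 1760/3519 = 0.50014
Under exogeneity alone the bounds on PN are max{0,(p₁−p₀)/p₁} ≤ PN ≤ min{1,(1−p₀)/p₁}.
  lower = (p₁ − p₀)/p₁ = 0.053942 / 0.55408 ≈ 0.0974
  upper = min{1, (1 − p₀)/p₁} = 0.49986 / 0.55408 ≈ 0.9021

0.097 ≤ PN ≤ 0.902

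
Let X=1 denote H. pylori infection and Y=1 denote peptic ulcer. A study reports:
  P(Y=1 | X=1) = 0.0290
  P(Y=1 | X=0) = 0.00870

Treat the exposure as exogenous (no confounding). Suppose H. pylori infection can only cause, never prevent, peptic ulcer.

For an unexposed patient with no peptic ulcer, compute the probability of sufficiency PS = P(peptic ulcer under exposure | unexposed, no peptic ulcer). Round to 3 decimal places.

PS ≈ 0.020

Let p₁ = 0.029, p₀ = 0.0087.
Under exogeneity and monotonicity, PS = (p₁ − p₀) / (1 − p₀).
PS = (0.029 − 0.0087) / (1 − 0.0087) = 0.0203 / 0.9913 ≈ 0.0205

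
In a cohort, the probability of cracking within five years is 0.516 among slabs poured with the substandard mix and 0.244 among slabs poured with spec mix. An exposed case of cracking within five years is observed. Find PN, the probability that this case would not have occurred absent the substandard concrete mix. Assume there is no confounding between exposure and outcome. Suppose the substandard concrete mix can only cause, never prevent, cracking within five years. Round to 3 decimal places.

Let p₁ = 0.516, p₀ = 0.244.
Under exogeneity and monotonicity, PN = (p₁ − p₀) / p₁.
PN = (0.516 − 0.244) / 0.516 = 0.272 / 0.516 ≈ 0.5271

PN ≈ 0.527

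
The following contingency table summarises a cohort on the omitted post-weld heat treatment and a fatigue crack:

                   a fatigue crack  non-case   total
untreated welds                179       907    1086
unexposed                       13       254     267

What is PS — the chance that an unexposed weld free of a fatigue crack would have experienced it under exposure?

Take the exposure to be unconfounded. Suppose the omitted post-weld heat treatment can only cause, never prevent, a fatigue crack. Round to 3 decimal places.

PS ≈ 0.122

p₁ = P(outcome | exposed) = 179/1086 = 0.16483
p₀ = P(outcome | unexposed) = 13/267 = 0.048689
Under exogeneity and monotonicity, PS = (p₁ − p₀)/(1 − p₀).
PS = (0.16483 − 0.048689) / 0.95131 ≈ 0.1221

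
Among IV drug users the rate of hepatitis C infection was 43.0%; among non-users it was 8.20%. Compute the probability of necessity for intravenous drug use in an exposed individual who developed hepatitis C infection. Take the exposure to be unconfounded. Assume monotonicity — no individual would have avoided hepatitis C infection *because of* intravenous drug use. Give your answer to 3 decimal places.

PN ≈ 0.809

p₁ = 0.43, p₀ = 0.082.
Under exogeneity and monotonicity, PN = (p₁ − p₀) / p₁.
PN = (0.43 − 0.082) / 0.43 = 0.348 / 0.43 ≈ 0.8093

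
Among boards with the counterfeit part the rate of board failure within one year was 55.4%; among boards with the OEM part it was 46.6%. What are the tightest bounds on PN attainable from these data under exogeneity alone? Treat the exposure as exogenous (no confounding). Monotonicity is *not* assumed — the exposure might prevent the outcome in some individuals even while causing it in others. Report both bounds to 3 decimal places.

p₁ = 0.554, p₀ = 0.466.
Under exogeneity alone the bounds on PN are max{0,(p₁−p₀)/p₁} ≤ PN ≤ min{1,(1−p₀)/p₁}.
  lower = (p₁ − p₀)/p₁ = 0.088 / 0.554 ≈ 0.1588
  upper = min{1, (1 − p₀)/p₁} = 0.534 / 0.554 ≈ 0.9639

0.159 ≤ PN ≤ 0.964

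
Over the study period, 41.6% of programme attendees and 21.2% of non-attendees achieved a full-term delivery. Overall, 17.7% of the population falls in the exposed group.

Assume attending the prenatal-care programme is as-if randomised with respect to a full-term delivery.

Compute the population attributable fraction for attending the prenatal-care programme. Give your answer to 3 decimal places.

p₁ = 0.416, p₀ = 0.212.
Overall risk P(Y=1) = π·p₁ + (1−π)·p₀ = 0.177×0.416 + 0.823×0.212 = 0.24811.
Under exogeneity, PAF = [P(Y=1) − p₀] / P(Y=1).
PAF = (0.24811 − 0.212) / 0.24811 ≈ 0.1455

PAF ≈ 0.146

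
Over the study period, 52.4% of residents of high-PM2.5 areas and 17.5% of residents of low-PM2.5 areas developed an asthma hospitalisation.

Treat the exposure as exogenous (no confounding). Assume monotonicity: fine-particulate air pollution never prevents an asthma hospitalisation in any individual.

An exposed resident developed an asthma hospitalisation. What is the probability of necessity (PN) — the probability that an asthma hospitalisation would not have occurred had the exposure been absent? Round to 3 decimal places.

p₁ = 0.524, p₀ = 0.175.
Under exogeneity and monotonicity, PN = (p₁ − p₀) / p₁.
PN = (0.524 − 0.175) / 0.524 = 0.349 / 0.524 ≈ 0.6660

PN ≈ 0.666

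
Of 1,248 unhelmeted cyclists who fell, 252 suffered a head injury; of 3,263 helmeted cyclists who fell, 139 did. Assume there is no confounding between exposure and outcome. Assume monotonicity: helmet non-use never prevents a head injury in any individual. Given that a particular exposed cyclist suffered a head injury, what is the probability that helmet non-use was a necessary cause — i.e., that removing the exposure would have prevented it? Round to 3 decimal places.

PN ≈ 0.789

p₁ = P(outcome | exposed) = 252/1248 = 0.20192
p₀ = P(outcome | unexposed) = 139/3263 = 0.042599
Under exogeneity and monotonicity, PN = (p₁ − p₀) / p₁.
PN = (0.20192 − 0.042599) / 0.20192 = 0.15932 / 0.20192 ≈ 0.7890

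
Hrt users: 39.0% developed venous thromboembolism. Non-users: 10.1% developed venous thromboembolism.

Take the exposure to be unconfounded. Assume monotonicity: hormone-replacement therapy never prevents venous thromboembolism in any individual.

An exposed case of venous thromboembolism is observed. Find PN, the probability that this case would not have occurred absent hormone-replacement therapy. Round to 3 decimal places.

PN ≈ 0.741

p₁ = 0.39, p₀ = 0.101.
Under exogeneity and monotonicity, PN = (p₁ − p₀) / p₁.
PN = (0.39 − 0.101) / 0.39 = 0.289 / 0.39 ≈ 0.7410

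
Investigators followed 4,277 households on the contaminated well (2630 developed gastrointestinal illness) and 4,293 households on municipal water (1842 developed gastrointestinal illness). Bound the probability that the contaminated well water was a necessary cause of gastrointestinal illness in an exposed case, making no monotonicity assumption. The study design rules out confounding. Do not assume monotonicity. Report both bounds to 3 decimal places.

0.302 ≤ PN ≤ 0.928

p₁ = P(outcome | exposed) = 2630/4277 = 0.61492
p₀ = P(outcome | unexposed) = 1842/4293 = 0.42907
Under exogeneity alone the bounds on PN are max{0,(p₁−p₀)/p₁} ≤ PN ≤ min{1,(1−p₀)/p₁}.
  lower = (p₁ − p₀)/p₁ = 0.18585 / 0.61492 ≈ 0.3022
  upper = min{1, (1 − p₀)/p₁} = 0.57093 / 0.61492 ≈ 0.9285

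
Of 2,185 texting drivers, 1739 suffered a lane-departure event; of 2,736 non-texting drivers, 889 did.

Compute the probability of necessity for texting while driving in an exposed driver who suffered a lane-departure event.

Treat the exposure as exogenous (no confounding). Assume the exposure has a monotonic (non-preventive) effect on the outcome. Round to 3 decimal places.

PN ≈ 0.592

p₁ = P(outcome | exposed) = 1739/2185 = 0.79588
p₀ = P(outcome | unexposed) = 889/2736 = 0.32493
Under exogeneity and monotonicity, PN = (p₁ − p₀) / p₁.
PN = (0.79588 − 0.32493) / 0.79588 = 0.47095 / 0.79588 ≈ 0.5917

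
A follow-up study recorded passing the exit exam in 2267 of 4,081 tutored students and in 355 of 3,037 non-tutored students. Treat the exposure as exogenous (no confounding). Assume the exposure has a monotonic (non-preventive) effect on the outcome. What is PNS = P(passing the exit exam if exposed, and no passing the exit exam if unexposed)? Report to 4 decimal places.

p₁ = P(outcome | exposed) = 2267/4081 = 0.5555
p₀ = P(outcome | unexposed) = 355/3037 = 0.11689
Under exogeneity and monotonicity, PNS = p₁ − p₀.
PNS = 0.5555 − 0.11689 = 0.43861

PNS ≈ 0.4386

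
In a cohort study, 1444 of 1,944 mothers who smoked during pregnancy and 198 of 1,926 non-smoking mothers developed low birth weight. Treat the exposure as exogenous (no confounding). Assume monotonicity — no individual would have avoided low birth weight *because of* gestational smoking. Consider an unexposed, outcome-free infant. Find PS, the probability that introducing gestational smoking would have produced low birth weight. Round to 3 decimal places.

PS ≈ 0.713

p₁ = P(outcome | exposed) = 1444/1944 = 0.7428
p₀ = P(outcome | unexposed) = 198/1926 = 0.1028
Under exogeneity and monotonicity, PS = (p₁ − p₀) / (1 − p₀).
PS = (0.7428 − 0.1028) / (1 − 0.1028) = 0.63999 / 0.8972 ≈ 0.7133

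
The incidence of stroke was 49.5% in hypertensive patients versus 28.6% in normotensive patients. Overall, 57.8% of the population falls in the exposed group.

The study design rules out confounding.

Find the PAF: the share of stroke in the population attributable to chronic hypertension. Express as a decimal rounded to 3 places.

p₁ = 0.495, p₀ = 0.286.
Overall risk P(Y=1) = π·p₁ + (1−π)·p₀ = 0.578×0.495 + 0.422×0.286 = 0.4068.
Under exogeneity, PAF = [P(Y=1) − p₀] / P(Y=1).
PAF = (0.4068 − 0.286) / 0.4068 ≈ 0.2970

PAF ≈ 0.297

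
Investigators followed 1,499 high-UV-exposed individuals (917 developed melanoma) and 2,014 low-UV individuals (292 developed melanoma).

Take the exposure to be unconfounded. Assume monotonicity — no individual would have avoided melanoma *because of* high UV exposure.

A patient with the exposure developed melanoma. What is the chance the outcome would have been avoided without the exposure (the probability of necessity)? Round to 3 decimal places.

p₁ = P(outcome | exposed) = 917/1499 = 0.61174
p₀ = P(outcome | unexposed) = 292/2014 = 0.14499
Under exogeneity and monotonicity, PN = (p₁ − p₀) / p₁.
PN = (0.61174 − 0.14499) / 0.61174 = 0.46676 / 0.61174 ≈ 0.7630

PN ≈ 0.763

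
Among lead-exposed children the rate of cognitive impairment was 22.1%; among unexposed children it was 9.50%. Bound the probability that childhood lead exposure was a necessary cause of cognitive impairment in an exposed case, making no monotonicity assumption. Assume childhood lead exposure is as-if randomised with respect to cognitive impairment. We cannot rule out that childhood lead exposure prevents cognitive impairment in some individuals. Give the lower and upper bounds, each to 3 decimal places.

0.570 ≤ PN ≤ 1.000

p₁ = 0.221, p₀ = 0.095.
Under exogeneity alone the bounds on PN are max{0,(p₁−p₀)/p₁} ≤ PN ≤ min{1,(1−p₀)/p₁}.
  lower = (p₁ − p₀)/p₁ = 0.126 / 0.221 ≈ 0.5701
  upper = min{1, (1 − p₀)/p₁} = 0.905 / 0.221 ≈ 4.0950 → capped at 1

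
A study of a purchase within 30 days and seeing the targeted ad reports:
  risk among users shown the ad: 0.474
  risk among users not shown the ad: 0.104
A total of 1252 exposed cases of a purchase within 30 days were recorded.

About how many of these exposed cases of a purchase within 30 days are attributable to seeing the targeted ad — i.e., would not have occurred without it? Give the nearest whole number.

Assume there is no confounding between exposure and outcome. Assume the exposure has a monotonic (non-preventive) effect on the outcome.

about 977 cases

Let p₁ = 0.474, p₀ = 0.104.
PN = (p₁ − p₀)/p₁ = (0.474 − 0.104) / 0.474 ≈ 0.78059.
Attributable cases ≈ PN × (exposed cases) = 0.78059 × 1252 ≈ 977.30.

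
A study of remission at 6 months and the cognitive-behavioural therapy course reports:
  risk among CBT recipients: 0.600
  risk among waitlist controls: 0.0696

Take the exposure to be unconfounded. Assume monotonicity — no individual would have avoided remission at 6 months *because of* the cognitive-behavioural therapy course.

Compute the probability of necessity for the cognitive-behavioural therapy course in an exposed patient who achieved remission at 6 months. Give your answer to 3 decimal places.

Let p₁ = 0.6, p₀ = 0.0696.
Under exogeneity and monotonicity, PN = (p₁ − p₀) / p₁.
PN = (0.6 − 0.0696) / 0.6 = 0.5304 / 0.6 ≈ 0.8840

PN ≈ 0.884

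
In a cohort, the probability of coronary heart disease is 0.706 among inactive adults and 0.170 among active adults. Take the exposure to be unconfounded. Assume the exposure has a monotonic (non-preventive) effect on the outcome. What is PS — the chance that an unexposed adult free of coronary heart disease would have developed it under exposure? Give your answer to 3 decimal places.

Let p₁ = 0.706, p₀ = 0.17.
Under exogeneity and monotonicity, PS = (p₁ − p₀) / (1 − p₀).
PS = (0.706 − 0.17) / (1 − 0.17) = 0.536 / 0.83 ≈ 0.6458

PS ≈ 0.646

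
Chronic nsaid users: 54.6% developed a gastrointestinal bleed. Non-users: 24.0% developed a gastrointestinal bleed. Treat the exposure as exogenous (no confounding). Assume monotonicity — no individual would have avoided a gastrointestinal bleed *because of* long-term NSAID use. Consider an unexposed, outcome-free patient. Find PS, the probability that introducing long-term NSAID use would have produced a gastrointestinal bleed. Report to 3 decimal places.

PS ≈ 0.403

p₁ = 0.546, p₀ = 0.24.
Under exogeneity and monotonicity, PS = (p₁ − p₀) / (1 − p₀).
PS = (0.546 − 0.24) / (1 − 0.24) = 0.306 / 0.76 ≈ 0.4026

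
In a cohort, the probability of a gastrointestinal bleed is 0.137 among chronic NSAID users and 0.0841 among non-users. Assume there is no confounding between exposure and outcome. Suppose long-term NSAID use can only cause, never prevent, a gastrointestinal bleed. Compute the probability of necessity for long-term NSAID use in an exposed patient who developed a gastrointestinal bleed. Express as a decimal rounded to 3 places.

PN ≈ 0.386

Let p₁ = 0.137, p₀ = 0.0841.
Under exogeneity and monotonicity, PN = (p₁ − p₀) / p₁.
PN = (0.137 − 0.0841) / 0.137 = 0.0529 / 0.137 ≈ 0.3861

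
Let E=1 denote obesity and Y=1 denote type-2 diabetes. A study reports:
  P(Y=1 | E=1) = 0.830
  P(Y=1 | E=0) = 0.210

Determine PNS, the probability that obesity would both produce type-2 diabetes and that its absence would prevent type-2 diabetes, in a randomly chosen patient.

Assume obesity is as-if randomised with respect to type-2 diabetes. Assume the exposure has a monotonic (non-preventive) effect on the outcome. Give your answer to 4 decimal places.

Let p₁ = 0.83, p₀ = 0.21.
Under exogeneity and monotonicity, PNS = p₁ − p₀.
PNS = 0.83 − 0.21 = 0.62

PNS ≈ 0.6200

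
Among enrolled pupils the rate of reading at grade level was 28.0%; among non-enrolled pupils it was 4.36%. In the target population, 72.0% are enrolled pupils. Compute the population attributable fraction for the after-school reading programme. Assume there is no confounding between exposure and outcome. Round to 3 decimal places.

p₁ = 0.28, p₀ = 0.0436.
Overall risk P(Y=1) = π·p₁ + (1−π)·p₀ = 0.72×0.28 + 0.28×0.0436 = 0.21381.
Under exogeneity, PAF = [P(Y=1) − p₀] / P(Y=1).
PAF = (0.21381 − 0.0436) / 0.21381 ≈ 0.7961

PAF ≈ 0.796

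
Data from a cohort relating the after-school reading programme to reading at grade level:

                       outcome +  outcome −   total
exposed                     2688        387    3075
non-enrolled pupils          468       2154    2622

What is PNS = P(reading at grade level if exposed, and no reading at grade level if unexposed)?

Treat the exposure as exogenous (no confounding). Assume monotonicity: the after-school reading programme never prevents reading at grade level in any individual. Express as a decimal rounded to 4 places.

p₁ = P(outcome | exposed) = 2688/3075 = 0.87415
p₀ = P(outcome | unexposed) = 468/2622 = 0.17849
Under exogeneity and monotonicity, PNS = p₁ − p₀.
PNS = 0.87415 − 0.17849 = 0.69566

PNS ≈ 0.6957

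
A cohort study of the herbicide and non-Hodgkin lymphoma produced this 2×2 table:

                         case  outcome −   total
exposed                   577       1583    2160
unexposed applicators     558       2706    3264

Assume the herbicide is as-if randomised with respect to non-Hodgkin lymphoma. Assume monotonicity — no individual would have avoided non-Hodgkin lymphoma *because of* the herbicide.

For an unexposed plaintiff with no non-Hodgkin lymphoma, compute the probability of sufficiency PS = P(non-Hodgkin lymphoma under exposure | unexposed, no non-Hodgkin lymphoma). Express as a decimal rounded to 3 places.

p₁ = P(outcome | exposed) = 577/2160 = 0.26713
p₀ = P(outcome | unexposed) = 558/3264 = 0.17096
Under exogeneity and monotonicity, PS = (p₁ − p₀)/(1 − p₀).
PS = (0.26713 − 0.17096) / 0.82904 ≈ 0.1160

PS ≈ 0.116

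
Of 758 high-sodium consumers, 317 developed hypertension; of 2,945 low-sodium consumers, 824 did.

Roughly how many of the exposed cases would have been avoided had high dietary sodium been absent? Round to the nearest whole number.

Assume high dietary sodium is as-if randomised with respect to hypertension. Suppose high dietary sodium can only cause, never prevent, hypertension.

about 105 cases

p₁ = P(outcome | exposed) = 317/758 = 0.41821
p₀ = P(outcome | unexposed) = 824/2945 = 0.2798
PN = (p₁ − p₀)/p₁ = (0.41821 − 0.2798) / 0.41821 ≈ 0.33096.
Attributable cases ≈ PN × (exposed cases) = 0.33096 × 317 ≈ 104.91.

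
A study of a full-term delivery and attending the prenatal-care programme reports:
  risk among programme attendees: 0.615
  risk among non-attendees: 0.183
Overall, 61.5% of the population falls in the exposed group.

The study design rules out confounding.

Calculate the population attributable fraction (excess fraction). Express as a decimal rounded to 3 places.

PAF ≈ 0.592

Let p₁ = 0.615, p₀ = 0.183.
Overall risk P(Y=1) = π·p₁ + (1−π)·p₀ = 0.615×0.615 + 0.385×0.183 = 0.44868.
Under exogeneity, PAF = [P(Y=1) − p₀] / P(Y=1).
PAF = (0.44868 − 0.183) / 0.44868 ≈ 0.5921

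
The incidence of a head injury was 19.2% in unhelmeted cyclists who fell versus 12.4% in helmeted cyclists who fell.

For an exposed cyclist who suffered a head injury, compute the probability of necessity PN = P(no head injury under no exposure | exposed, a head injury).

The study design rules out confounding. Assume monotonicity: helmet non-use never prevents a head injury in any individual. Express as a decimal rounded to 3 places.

p₁ = 0.192, p₀ = 0.124.
Under exogeneity and monotonicity, PN = (p₁ − p₀) / p₁.
PN = (0.192 − 0.124) / 0.192 = 0.068 / 0.192 ≈ 0.3542

PN ≈ 0.354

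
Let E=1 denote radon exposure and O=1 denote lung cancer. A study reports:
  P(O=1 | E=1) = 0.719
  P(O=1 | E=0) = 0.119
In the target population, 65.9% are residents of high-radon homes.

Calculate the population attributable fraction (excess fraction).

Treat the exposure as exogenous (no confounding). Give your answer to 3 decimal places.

Let p₁ = 0.719, p₀ = 0.119.
Overall risk P(Y=1) = π·p₁ + (1−π)·p₀ = 0.659×0.719 + 0.341×0.119 = 0.5144.
Under exogeneity, PAF = [P(Y=1) − p₀] / P(Y=1).
PAF = (0.5144 − 0.119) / 0.5144 ≈ 0.7687

PAF ≈ 0.769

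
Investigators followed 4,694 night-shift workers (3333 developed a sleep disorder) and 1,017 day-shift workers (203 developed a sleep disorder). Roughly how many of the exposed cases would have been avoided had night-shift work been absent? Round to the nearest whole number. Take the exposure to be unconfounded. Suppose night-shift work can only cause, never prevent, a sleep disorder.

p₁ = P(outcome | exposed) = 3333/4694 = 0.71006
p₀ = P(outcome | unexposed) = 203/1017 = 0.19961
PN = (p₁ − p₀)/p₁ = (0.71006 − 0.19961) / 0.71006 ≈ 0.71889.
Attributable cases ≈ PN × (exposed cases) = 0.71889 × 3333 ≈ 2396.05.

about 2396 cases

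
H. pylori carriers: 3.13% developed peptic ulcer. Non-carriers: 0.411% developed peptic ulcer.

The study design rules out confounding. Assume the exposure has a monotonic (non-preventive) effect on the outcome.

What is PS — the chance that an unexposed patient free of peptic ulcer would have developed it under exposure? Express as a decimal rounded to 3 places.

p₁ = 0.0313, p₀ = 0.00411.
Under exogeneity and monotonicity, PS = (p₁ − p₀) / (1 − p₀).
PS = (0.0313 − 0.00411) / (1 − 0.00411) = 0.02719 / 0.99589 ≈ 0.0273

PS ≈ 0.027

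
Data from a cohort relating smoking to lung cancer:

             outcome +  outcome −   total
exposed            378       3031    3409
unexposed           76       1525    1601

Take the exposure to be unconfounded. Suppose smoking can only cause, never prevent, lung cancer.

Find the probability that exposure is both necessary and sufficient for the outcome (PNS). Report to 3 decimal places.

PNS ≈ 0.063

p₁ = P(outcome | exposed) = 378/3409 = 0.11088
p₀ = P(outcome | unexposed) = 76/1601 = 0.04747
Under exogeneity and monotonicity, PNS = p₁ − p₀.
PNS = 0.11088 − 0.04747 = 0.063413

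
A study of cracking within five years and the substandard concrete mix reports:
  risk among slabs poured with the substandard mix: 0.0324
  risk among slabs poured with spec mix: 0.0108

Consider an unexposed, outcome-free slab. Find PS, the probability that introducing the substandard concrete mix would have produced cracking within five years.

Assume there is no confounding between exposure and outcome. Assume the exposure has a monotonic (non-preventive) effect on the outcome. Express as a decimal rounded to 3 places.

Let p₁ = 0.0324, p₀ = 0.0108.
Under exogeneity and monotonicity, PS = (p₁ − p₀) / (1 − p₀).
PS = (0.0324 − 0.0108) / (1 − 0.0108) = 0.0216 / 0.9892 ≈ 0.0218

PS ≈ 0.022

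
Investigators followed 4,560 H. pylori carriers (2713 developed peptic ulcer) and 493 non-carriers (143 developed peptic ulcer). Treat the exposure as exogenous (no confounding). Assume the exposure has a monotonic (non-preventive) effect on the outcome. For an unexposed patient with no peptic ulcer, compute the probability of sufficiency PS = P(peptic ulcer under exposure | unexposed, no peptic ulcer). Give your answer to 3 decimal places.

PS ≈ 0.429

p₁ = P(outcome | exposed) = 2713/4560 = 0.59496
p₀ = P(outcome | unexposed) = 143/493 = 0.29006
Under exogeneity and monotonicity, PS = (p₁ − p₀) / (1 − p₀).
PS = (0.59496 − 0.29006) / (1 − 0.29006) = 0.3049 / 0.70994 ≈ 0.4295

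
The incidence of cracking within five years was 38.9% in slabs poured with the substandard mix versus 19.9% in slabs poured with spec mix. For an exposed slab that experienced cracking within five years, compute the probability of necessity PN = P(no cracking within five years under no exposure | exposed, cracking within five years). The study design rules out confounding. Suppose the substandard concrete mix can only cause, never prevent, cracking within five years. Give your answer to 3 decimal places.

p₁ = 0.389, p₀ = 0.199.
Under exogeneity and monotonicity, PN = (p₁ − p₀) / p₁.
PN = (0.389 − 0.199) / 0.389 = 0.19 / 0.389 ≈ 0.4884

PN ≈ 0.488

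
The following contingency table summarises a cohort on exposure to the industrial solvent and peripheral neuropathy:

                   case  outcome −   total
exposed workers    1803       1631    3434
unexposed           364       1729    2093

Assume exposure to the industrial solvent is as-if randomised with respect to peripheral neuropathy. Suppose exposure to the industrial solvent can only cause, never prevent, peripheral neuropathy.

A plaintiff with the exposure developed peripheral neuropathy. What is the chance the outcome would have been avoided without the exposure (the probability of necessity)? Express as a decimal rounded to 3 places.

p₁ = P(outcome | exposed) = 1803/3434 = 0.52504
p₀ = P(outcome | unexposed) = 364/2093 = 0.17391
Under exogeneity and monotonicity, PN = (p₁ − p₀) / p₁.
PN = (0.52504 − 0.17391) / 0.52504 = 0.35113 / 0.52504 ≈ 0.6688

PN ≈ 0.669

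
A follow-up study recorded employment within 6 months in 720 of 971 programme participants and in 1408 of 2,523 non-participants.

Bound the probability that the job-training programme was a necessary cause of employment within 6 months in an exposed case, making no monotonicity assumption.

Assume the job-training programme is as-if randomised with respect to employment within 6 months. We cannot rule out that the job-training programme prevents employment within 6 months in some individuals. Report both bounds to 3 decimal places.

p₁ = P(outcome | exposed) = 720/971 = 0.7415
p₀ = P(outcome | unexposed) = 1408/2523 = 0.55807
Under exogeneity alone the bounds on PN are max{0,(p₁−p₀)/p₁} ≤ PN ≤ min{1,(1−p₀)/p₁}.
  lower = (p₁ − p₀)/p₁ = 0.18344 / 0.7415 ≈ 0.2474
  upper = min{1, (1 − p₀)/p₁} = 0.44193 / 0.7415 ≈ 0.5960

0.247 ≤ PN ≤ 0.596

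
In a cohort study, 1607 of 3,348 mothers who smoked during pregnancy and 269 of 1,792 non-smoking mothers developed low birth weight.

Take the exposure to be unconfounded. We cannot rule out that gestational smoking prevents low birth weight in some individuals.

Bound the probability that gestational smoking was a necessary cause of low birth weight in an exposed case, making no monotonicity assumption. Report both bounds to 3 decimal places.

0.687 ≤ PN ≤ 1.000

p₁ = P(outcome | exposed) = 1607/3348 = 0.47999
p₀ = P(outcome | unexposed) = 269/1792 = 0.15011
Under exogeneity alone the bounds on PN are max{0,(p₁−p₀)/p₁} ≤ PN ≤ min{1,(1−p₀)/p₁}.
  lower = (p₁ − p₀)/p₁ = 0.32988 / 0.47999 ≈ 0.6873
  upper = min{1, (1 − p₀)/p₁} = 0.84989 / 0.47999 ≈ 1.7706 → capped at 1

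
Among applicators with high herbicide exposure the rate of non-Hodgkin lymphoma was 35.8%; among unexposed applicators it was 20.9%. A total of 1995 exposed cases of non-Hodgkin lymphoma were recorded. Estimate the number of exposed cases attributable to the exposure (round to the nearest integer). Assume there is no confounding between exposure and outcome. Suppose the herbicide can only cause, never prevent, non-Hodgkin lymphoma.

p₁ = 0.358, p₀ = 0.209.
PN = (p₁ − p₀)/p₁ = (0.358 − 0.209) / 0.358 ≈ 0.41620.
Attributable cases ≈ PN × (exposed cases) = 0.41620 × 1995 ≈ 830.32.

about 830 cases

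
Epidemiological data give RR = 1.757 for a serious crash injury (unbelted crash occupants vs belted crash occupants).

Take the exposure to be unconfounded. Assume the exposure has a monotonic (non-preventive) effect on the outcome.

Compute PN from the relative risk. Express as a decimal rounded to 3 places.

PN ≈ 0.431

Under exogeneity and monotonicity, PN = (RR − 1) / RR = 1 − 1/RR.
PN = (1.757 − 1) / 1.757 = 0.757 / 1.757 ≈ 0.4308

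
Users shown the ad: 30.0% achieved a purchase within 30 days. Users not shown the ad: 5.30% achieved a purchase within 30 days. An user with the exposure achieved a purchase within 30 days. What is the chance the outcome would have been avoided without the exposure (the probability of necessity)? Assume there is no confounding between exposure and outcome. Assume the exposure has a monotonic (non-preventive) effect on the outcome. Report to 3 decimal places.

p₁ = 0.3, p₀ = 0.053.
Under exogeneity and monotonicity, PN = (p₁ − p₀) / p₁.
PN = (0.3 − 0.053) / 0.3 = 0.247 / 0.3 ≈ 0.8233

PN ≈ 0.823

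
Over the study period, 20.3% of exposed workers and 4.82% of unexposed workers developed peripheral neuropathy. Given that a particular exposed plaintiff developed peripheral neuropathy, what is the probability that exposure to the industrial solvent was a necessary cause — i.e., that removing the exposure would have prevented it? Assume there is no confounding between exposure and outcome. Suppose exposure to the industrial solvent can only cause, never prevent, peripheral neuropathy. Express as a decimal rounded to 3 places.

PN ≈ 0.763

p₁ = 0.203, p₀ = 0.0482.
Under exogeneity and monotonicity, PN = (p₁ − p₀) / p₁.
PN = (0.203 − 0.0482) / 0.203 = 0.1548 / 0.203 ≈ 0.7626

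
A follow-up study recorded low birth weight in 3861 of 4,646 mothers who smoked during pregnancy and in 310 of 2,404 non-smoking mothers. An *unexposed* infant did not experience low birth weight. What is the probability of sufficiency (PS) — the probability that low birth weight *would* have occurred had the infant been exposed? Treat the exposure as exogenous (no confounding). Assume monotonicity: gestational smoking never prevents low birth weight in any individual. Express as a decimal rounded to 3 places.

PS ≈ 0.806

p₁ = P(outcome | exposed) = 3861/4646 = 0.83104
p₀ = P(outcome | unexposed) = 310/2404 = 0.12895
Under exogeneity and monotonicity, PS = (p₁ − p₀) / (1 − p₀).
PS = (0.83104 − 0.12895) / (1 − 0.12895) = 0.70209 / 0.87105 ≈ 0.8060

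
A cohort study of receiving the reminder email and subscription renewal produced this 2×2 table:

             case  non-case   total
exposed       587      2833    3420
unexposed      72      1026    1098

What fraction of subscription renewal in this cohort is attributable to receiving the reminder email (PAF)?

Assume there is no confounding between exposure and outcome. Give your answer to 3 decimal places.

p₁ = P(outcome | exposed) = 587/3420 = 0.17164
p₀ = P(outcome | unexposed) = 72/1098 = 0.065574
Exposure prevalence π = 3420/4518 = 0.75697; overall risk P(Y=1) = 0.14586.
Under exogeneity, PAF = [P(Y=1) − p₀]/P(Y=1).
PAF = (0.14586 − 0.065574) / 0.14586 ≈ 0.5504

PAF ≈ 0.550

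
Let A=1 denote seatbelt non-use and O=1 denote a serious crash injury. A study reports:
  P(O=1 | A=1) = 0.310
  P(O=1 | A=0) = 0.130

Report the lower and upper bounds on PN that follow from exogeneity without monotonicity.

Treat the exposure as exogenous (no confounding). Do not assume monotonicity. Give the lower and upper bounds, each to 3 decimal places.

0.581 ≤ PN ≤ 1.000

Let p₁ = 0.31, p₀ = 0.13.
Under exogeneity alone the bounds on PN are max{0,(p₁−p₀)/p₁} ≤ PN ≤ min{1,(1−p₀)/p₁}.
  lower = (p₁ − p₀)/p₁ = 0.18 / 0.31 ≈ 0.5806
  upper = min{1, (1 − p₀)/p₁} = 0.87 / 0.31 ≈ 2.8065 → capped at 1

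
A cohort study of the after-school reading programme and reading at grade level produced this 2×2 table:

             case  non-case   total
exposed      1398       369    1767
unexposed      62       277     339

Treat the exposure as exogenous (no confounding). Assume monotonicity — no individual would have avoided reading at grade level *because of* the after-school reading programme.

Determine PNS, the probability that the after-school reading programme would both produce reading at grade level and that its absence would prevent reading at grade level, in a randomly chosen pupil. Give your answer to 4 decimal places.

p₁ = P(outcome | exposed) = 1398/1767 = 0.79117
p₀ = P(outcome | unexposed) = 62/339 = 0.18289
Under exogeneity and monotonicity, PNS = p₁ − p₀.
PNS = 0.79117 − 0.18289 = 0.60828

PNS ≈ 0.6083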